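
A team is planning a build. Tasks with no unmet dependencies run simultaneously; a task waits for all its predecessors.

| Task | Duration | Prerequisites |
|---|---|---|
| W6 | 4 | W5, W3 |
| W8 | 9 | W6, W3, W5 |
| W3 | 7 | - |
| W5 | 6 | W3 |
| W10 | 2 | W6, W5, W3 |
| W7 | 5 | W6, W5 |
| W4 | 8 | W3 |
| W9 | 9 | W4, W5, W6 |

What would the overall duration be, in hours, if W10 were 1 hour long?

Actual critical path: W3→W5→W6→W8 = 7+6+4+9 = 26 ⇒ 26 hours.
W10 is off the critical path — its longest chain is 19 hours, giving 7 of slack.
The critical path is still W3→W5→W6→W8; finish is now 26 hours.

26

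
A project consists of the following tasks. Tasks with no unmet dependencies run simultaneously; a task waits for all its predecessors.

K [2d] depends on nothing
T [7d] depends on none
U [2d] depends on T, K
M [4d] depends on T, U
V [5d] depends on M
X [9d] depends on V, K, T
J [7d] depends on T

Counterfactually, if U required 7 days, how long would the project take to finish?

Baseline: T→U→M→V→X = 7+2+4+5+9 = 27 → 27 days.
U is on the critical path; changing it to 7 makes that path 32 days.
No other chain overtakes it, so the finish is 32 days.

32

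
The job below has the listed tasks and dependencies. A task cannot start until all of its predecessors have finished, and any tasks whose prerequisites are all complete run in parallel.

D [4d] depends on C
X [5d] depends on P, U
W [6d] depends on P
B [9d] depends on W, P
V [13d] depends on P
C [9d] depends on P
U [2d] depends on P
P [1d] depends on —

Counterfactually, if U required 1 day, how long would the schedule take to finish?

16

Critical path before the change: P→W→B = 1+6+9 = 16 giving 16 days.
The longest path through U is only 8 days, so U has float 8.
That remains the longest chain; total 16 days.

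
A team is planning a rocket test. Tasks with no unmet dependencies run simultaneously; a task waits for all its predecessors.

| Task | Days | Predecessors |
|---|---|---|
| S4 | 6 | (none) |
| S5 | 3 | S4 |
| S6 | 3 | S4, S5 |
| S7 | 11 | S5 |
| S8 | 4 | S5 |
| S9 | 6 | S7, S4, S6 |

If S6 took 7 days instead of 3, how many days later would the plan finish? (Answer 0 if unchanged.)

0

Critical path before the change: S4→S5→S7→S9 = 6+3+11+6 = 26 giving 26 days.
The longest path through S6 is only 18 days, so S6 has float 8.
That remains the longest chain; total 26 days.
Change in finish: 26 − 26 = +0 days.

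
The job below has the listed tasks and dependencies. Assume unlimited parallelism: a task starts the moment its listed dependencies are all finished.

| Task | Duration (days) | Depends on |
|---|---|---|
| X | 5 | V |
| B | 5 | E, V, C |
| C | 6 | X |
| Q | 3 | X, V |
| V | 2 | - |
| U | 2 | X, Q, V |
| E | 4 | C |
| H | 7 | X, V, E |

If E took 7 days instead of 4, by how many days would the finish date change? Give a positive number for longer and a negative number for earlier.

As given, the longest chain is V→X→C→E→H = 2+5+6+4+7 = 24, so the finish is 24 days.
E lies on that path, so at 7 days the path becomes 27 days.
No other chain overtakes it, so the finish is 27 days.
Change in finish: 27 − 24 = +3 days.

3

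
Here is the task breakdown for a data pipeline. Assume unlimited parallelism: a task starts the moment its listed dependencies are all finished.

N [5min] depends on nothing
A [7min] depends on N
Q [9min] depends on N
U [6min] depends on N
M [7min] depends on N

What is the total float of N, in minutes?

N→Q = 5+9 = 14 sets the makespan at 14 minutes.
The longest chain containing N totals 14 minutes.
Float = 14 − 14 = 0.

0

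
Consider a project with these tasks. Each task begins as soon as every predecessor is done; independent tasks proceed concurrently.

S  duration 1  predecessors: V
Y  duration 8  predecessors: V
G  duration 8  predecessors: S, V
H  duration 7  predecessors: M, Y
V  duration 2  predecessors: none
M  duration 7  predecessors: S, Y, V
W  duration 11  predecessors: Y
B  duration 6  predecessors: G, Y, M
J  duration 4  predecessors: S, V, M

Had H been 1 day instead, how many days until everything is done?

23

The binding path is V→Y→M→H = 2+8+7+7 = 24; finish at 24 days.
H lies on that path, so at 1 day the path becomes 18 days.
New critical path: V→Y→M→B = 2+8+7+6 = 23 ⇒ 23 days.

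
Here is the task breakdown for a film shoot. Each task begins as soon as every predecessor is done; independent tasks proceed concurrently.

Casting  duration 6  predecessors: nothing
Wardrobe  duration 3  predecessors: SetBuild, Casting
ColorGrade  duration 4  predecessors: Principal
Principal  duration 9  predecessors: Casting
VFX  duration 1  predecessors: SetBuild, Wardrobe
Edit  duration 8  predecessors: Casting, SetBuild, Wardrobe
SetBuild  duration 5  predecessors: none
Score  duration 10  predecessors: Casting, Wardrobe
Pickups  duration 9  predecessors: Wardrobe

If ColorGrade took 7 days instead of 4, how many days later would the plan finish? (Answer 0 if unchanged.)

3

Actual critical path: Casting→Principal→ColorGrade = 6+9+4 = 19 ⇒ 19 days.
ColorGrade lies on that path, so at 7 days the path becomes 22 days.
No other chain overtakes it, so the finish is 22 days.
Change in finish: 22 − 19 = +3 days.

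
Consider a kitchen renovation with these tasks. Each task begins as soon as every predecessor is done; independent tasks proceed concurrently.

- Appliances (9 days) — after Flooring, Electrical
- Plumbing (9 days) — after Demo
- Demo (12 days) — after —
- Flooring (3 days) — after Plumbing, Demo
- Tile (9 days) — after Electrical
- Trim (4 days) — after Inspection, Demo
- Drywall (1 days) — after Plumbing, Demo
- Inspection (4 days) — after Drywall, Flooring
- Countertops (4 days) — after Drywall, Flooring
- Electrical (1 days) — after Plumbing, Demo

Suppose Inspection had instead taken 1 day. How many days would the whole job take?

As given, the longest chain is Demo→Plumbing→Flooring→Appliances = 12+9+3+9 = 33, so the finish is 33 days.
Inspection has 1 day of float (longest path through it is 32).
The critical path is still Demo→Plumbing→Flooring→Appliances; finish is now 33 days.

33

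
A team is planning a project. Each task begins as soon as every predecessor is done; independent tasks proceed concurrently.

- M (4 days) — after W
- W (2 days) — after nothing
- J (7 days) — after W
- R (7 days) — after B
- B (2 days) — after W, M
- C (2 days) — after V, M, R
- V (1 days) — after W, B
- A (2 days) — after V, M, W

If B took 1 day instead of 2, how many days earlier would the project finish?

1

Baseline: W→M→B→R→C = 2+4+2+7+2 = 17 → 17 days.
B lies on that path, so at 1 day the path becomes 16 days.
The critical path is still W→M→B→R→C; finish is now 16 days.
Change in finish: 16 − 17 = -1 days.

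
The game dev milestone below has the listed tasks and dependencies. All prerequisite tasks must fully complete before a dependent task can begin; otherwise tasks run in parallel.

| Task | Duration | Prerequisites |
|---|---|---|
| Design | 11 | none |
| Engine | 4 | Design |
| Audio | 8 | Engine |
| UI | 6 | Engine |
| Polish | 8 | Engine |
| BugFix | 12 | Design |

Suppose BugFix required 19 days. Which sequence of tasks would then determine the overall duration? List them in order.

Design, BugFix

Baseline: Design→BugFix = 11+12 = 23 → 23 days.
Since BugFix is critical, the +7 change carries straight to that chain (now 30 days).
The critical path is still Design→BugFix; finish is now 30 days.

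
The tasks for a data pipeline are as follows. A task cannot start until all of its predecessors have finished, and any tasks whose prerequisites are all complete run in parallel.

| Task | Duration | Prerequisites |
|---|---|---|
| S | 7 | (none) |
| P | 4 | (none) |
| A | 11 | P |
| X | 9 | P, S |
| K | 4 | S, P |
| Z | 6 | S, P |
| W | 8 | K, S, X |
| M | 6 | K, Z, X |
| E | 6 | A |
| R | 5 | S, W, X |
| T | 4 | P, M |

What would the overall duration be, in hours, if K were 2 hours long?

29

As given, the longest chain is S→X→W→R = 7+9+8+5 = 29, so the finish is 29 hours.
K has 5 hours of float (longest path through it is 24).
No other chain overtakes it, so the finish is 29 hours.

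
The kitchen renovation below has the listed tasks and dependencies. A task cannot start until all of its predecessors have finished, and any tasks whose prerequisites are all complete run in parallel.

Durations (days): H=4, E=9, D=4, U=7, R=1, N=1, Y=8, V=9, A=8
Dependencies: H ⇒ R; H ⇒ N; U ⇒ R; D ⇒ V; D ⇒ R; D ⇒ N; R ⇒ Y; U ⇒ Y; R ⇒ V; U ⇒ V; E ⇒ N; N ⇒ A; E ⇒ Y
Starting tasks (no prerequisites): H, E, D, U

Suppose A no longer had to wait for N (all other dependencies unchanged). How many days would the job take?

17

Original critical path: E→N→A = 9+1+8 = 18 ⇒ 18 days.
Without N→A, A's earliest start moves from 10 to 0.
New critical path: E→Y = 9+8 = 17 ⇒ 17 days.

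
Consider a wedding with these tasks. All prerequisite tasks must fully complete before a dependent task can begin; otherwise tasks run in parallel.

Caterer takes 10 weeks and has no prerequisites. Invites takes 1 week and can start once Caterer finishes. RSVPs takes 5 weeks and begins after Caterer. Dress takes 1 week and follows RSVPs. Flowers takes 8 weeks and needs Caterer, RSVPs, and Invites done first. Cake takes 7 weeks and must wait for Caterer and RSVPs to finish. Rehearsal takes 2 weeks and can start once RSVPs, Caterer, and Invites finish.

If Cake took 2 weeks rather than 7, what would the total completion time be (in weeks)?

Baseline: Caterer→RSVPs→Flowers = 10+5+8 = 23 → 23 weeks.
Cake is off the critical path — its longest chain is 22 weeks, giving 1 of slack.
No other chain overtakes it, so the finish is 23 weeks.

23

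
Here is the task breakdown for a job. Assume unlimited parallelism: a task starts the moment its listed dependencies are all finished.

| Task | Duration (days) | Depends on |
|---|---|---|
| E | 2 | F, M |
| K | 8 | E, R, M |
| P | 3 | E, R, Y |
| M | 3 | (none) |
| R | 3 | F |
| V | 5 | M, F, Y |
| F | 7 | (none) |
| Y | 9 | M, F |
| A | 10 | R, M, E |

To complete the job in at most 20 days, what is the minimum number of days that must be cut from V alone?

Current finish: 21 days; target: 20.
V is on every critical path, so each day cut from V cuts the finish by one (this holds down to a finish of 20).
Need 21 − 20 = 1 day off V → V becomes 4 days, finish becomes 20.

1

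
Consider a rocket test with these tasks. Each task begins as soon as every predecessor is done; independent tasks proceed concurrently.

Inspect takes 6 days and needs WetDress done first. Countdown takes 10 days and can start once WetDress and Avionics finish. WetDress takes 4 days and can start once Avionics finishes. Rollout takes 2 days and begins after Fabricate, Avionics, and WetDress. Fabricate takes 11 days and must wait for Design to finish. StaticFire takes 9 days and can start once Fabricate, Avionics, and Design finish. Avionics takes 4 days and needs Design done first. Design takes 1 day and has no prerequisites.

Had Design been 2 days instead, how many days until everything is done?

22

As given, the longest chain is Design→Fabricate→StaticFire = 1+11+9 = 21, so the finish is 21 days.
Design is on the critical path; changing it to 2 makes that path 22 days.
That remains the longest chain; total 22 days.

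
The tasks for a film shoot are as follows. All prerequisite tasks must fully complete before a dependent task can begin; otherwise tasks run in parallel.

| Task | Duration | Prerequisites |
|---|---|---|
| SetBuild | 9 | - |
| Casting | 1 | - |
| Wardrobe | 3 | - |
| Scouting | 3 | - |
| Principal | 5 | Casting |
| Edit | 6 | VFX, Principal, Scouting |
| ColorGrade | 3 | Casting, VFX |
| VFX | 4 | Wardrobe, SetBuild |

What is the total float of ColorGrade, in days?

SetBuild→VFX→Edit = 9+4+6 = 19 sets the makespan at 19 days.
ColorGrade finishes as early as 16 and must finish by 19.
So ColorGrade can slip 19 − 16 = 3 days.

3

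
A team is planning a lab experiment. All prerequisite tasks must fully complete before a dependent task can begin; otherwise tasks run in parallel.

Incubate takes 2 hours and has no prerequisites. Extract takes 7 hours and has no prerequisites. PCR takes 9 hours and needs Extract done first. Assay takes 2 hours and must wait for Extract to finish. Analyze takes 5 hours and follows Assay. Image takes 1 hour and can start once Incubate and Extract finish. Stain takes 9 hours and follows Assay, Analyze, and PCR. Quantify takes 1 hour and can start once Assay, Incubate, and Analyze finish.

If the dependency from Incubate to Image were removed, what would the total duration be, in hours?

25

Before: longest chain Extract→PCR→Stain = 7+9+9 = 25, finish 25.
Dropping Incubate→Image doesn't change Image's earliest start (7); another predecessor still binds.
After: Extract→PCR→Stain = 7+9+9 = 25 → 25 hours.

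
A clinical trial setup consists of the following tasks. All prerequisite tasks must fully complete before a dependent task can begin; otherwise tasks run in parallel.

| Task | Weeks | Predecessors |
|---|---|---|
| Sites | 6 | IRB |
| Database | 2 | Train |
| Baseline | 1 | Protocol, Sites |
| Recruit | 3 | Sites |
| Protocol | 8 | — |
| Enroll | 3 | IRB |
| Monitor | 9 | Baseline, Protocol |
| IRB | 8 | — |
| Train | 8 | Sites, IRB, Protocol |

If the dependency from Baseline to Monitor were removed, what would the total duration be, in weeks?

24

Original critical path: IRB→Sites→Train→Database = 8+6+8+2 = 24 ⇒ 24 weeks.
Without Baseline→Monitor, Monitor's earliest start moves from 15 to 8.
New critical path: IRB→Sites→Train→Database = 8+6+8+2 = 24 ⇒ 24 weeks.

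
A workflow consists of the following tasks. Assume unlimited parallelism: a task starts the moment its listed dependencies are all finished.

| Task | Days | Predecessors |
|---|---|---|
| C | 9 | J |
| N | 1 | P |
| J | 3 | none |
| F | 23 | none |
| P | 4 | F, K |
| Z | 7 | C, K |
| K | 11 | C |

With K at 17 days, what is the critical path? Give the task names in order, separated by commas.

Baseline: J→C→K→Z = 3+9+11+7 = 30 → 30 days.
K is on the critical path; changing it to 17 makes that path 36 days.
No other chain overtakes it, so the finish is 36 days.

J, C, K, Z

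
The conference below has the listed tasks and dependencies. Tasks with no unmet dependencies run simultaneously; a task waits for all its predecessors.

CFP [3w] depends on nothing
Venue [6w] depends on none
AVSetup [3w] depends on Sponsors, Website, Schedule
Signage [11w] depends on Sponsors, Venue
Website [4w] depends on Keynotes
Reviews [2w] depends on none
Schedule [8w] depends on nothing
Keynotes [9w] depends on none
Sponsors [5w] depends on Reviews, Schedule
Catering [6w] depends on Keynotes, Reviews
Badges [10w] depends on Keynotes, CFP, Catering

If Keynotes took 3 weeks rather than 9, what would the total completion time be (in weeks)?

24

Critical path before the change: Keynotes→Catering→Badges = 9+6+10 = 25 giving 25 weeks.
Since Keynotes is critical, the -6 change carries straight to that chain (now 19 weeks).
Now Schedule→Sponsors→Signage = 8+5+11 = 24 is longest, so the finish becomes 24 weeks.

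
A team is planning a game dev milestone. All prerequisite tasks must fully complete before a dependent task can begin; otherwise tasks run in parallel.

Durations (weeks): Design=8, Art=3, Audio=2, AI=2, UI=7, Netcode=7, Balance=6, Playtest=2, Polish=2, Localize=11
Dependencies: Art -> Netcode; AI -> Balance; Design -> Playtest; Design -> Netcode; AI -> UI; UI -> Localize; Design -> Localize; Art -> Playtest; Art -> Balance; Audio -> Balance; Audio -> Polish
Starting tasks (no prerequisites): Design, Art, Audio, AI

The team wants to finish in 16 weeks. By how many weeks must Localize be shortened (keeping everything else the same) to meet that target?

4

Current finish: 20 weeks; target: 16.
Localize is on every critical path, so each week cut from Localize cuts the finish by one (this holds down to a finish of 15).
Need 20 − 16 = 4 weeks off Localize → Localize becomes 7 weeks, finish becomes 16.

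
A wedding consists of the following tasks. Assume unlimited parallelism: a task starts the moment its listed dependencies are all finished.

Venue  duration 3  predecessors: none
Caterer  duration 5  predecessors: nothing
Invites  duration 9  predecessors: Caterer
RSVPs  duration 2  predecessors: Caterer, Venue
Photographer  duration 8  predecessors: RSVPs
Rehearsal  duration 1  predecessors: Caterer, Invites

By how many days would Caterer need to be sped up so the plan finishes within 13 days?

Current finish: 15 days; target: 13.
Caterer is on every critical path, so each day cut from Caterer cuts the finish by one (this holds down to a finish of 13).
Need 15 − 13 = 2 days off Caterer → Caterer becomes 3 days, finish becomes 13.

2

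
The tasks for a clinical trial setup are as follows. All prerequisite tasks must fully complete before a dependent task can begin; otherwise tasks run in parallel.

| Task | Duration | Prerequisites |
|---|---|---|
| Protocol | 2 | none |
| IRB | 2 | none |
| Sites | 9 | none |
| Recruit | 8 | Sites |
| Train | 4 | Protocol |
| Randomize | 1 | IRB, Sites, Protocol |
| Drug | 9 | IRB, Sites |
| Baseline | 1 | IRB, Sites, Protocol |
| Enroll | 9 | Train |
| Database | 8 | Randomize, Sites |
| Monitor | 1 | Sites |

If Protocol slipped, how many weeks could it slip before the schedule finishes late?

Critical path: Sites→Randomize→Database = 9+1+8 = 18, so the finish is 18 weeks.
Longest path through Protocol: 15 weeks (earliest finish 2, latest finish 5).
Float = 18 − 15 = 3.

3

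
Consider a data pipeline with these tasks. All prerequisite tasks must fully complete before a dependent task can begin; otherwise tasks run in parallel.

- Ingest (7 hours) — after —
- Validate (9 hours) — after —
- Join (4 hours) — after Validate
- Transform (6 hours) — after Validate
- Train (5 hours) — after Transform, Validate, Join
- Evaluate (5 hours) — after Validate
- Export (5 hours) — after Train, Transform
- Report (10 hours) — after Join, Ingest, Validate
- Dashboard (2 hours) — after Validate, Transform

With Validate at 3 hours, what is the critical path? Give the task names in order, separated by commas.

Validate, Transform, Train, Export

The binding path is Validate→Transform→Train→Export = 9+6+5+5 = 25; finish at 25 hours.
Validate is on the critical path; changing it to 3 makes that path 19 hours.
The critical path is still Validate→Transform→Train→Export; finish is now 19 hours.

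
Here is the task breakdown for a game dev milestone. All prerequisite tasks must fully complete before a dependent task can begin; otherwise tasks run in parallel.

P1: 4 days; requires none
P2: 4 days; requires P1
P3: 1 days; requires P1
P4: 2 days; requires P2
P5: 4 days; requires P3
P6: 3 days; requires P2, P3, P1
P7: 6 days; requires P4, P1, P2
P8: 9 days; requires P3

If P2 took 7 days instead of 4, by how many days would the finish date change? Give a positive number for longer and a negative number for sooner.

Baseline: P1→P2→P4→P7 = 4+4+2+6 = 16 → 16 days.
P2 lies on that path, so at 7 days the path becomes 19 days.
That remains the longest chain; total 19 days.
Change in finish: 19 − 16 = +3 days.

3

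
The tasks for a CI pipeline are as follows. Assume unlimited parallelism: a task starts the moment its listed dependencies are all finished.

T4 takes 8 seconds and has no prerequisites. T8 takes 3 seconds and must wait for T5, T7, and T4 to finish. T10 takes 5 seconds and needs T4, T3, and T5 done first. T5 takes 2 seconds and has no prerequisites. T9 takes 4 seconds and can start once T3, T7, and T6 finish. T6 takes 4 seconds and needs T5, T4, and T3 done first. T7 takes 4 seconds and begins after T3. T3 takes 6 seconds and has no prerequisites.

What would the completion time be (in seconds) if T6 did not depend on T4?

14

With the dependency in place, T4→T6→T9 = 8+4+4 = 16 sets the finish at 16 seconds.
Without T4→T6, T6's earliest start moves from 8 to 6.
New critical path: T3→T6→T9 = 6+4+4 = 14 ⇒ 14 seconds.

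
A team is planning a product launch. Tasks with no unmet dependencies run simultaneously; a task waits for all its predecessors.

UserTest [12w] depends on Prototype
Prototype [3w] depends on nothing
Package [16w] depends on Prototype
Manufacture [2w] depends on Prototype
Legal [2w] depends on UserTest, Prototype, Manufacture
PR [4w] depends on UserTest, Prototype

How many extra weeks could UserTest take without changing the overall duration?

0

Prototype→UserTest→PR = 3+12+4 = 19 sets the makespan at 19 weeks.
UserTest finishes as early as 15 and must finish by 15.
So UserTest can slip 15 − 15 = 0 weeks.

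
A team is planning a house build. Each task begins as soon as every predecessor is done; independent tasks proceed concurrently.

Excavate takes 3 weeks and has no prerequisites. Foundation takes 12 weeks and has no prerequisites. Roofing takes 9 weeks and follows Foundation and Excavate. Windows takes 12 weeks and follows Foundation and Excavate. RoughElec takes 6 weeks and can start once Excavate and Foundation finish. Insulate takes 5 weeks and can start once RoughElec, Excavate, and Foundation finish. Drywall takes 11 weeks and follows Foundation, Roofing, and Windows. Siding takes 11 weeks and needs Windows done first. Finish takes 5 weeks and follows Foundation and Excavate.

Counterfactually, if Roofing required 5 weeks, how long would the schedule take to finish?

35

The binding path is Foundation→Windows→Drywall = 12+12+11 = 35; finish at 35 weeks.
Roofing is off the critical path — its longest chain is 32 weeks, giving 3 of slack.
That remains the longest chain; total 35 weeks.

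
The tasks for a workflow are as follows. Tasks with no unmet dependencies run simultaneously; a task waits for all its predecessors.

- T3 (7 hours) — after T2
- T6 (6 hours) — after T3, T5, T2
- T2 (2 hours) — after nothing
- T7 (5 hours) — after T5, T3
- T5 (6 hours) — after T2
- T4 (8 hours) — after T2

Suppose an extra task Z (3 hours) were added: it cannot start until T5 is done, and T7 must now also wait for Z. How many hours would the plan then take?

16

Originally the plan takes 15 hours.
With Z inserted, T7 now waits for max(T5, T3, Z).
New critical path: T2→T5→Z→T7 = 2+6+3+5 = 16 ⇒ 16 hours.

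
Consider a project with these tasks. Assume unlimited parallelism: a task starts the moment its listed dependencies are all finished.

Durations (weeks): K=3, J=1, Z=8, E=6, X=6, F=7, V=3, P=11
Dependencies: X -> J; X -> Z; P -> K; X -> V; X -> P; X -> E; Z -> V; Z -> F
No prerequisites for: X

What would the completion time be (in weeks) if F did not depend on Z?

20

Original critical path: X→Z→F = 6+8+7 = 21 ⇒ 21 weeks.
Without Z→F, F's earliest start moves from 14 to 0.
The longest chain is now X→P→K = 6+11+3 = 20, so the job takes 20 weeks.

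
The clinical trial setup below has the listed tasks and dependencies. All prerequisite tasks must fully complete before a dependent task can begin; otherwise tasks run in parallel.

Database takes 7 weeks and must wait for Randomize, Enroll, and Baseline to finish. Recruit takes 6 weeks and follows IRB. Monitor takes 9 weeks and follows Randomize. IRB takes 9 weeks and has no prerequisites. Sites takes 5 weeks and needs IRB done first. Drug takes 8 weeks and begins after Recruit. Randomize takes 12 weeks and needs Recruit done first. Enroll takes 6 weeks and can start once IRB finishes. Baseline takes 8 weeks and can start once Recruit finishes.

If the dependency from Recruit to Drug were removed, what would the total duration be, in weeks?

36

Original critical path: IRB→Recruit→Randomize→Monitor = 9+6+12+9 = 36 ⇒ 36 weeks.
Without Recruit→Drug, Drug's earliest start moves from 15 to 0.
After: IRB→Recruit→Randomize→Monitor = 9+6+12+9 = 36 → 36 weeks.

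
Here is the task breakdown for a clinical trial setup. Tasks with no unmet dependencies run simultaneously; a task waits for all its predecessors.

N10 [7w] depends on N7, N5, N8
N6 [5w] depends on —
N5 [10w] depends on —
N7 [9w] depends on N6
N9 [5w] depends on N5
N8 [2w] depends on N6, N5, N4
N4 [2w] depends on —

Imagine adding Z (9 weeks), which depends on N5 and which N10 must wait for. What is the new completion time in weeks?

Originally the project takes 21 weeks.
With Z inserted, N10 now waits for max(N7, N5, N8, Z).
New critical path: N5→Z→N10 = 10+9+7 = 26 ⇒ 26 weeks.

26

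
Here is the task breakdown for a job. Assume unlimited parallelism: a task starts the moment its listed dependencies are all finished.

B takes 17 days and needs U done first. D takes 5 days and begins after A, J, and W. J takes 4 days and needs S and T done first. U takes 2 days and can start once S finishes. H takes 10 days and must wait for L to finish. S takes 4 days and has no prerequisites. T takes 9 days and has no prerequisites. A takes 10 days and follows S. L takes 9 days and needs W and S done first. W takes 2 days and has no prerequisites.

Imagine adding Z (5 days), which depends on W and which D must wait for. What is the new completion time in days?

Originally the job takes 23 days.
With Z inserted, D now waits for max(A, J, W, Z).
New critical path: S→U→B = 4+2+17 = 23 ⇒ 23 days.

23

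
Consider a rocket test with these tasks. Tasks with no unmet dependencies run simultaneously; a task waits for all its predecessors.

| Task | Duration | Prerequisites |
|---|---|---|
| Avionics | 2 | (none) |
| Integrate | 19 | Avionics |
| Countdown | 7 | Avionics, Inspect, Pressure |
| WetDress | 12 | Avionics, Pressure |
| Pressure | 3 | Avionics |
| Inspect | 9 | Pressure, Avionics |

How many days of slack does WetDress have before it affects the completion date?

4

The longest chain is Avionics→Pressure→Inspect→Countdown = 2+3+9+7 = 21; overall finish 21 days.
WetDress finishes as early as 17 and must finish by 21.
Float = 21 − 17 = 4.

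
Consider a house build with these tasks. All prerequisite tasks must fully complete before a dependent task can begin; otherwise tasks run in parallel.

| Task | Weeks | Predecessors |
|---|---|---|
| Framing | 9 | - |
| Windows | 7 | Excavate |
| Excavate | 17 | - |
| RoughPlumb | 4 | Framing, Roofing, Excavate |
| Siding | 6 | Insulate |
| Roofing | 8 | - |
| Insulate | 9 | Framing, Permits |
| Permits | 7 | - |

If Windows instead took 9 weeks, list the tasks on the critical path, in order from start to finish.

Critical path before the change: Excavate→Windows = 17+7 = 24 giving 24 weeks.
Since Windows is critical, the +2 change carries straight to that chain (now 26 weeks).
That remains the longest chain; total 26 weeks.

Excavate, Windows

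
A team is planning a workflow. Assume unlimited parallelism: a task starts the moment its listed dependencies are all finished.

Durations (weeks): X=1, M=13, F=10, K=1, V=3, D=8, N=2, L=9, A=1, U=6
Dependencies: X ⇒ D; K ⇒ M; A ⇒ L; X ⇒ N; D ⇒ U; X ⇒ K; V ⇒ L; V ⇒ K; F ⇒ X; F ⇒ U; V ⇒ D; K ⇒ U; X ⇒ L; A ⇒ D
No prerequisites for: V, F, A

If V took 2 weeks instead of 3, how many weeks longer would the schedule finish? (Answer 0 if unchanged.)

0

Actual critical path: F→X→D→U = 10+1+8+6 = 25 ⇒ 25 weeks.
The longest path through V is only 17 weeks, so V has float 8.
The critical path is still F→X→D→U; finish is now 25 weeks.
Change in finish: 25 − 25 = +0 weeks.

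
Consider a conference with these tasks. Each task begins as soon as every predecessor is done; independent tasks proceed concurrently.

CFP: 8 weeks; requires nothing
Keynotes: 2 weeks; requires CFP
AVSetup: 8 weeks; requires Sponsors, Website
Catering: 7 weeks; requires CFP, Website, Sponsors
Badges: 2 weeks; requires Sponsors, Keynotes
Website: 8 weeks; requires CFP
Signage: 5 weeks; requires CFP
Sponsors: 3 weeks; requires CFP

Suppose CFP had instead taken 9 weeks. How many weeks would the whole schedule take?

25

Actual critical path: CFP→Website→AVSetup = 8+8+8 = 24 ⇒ 24 weeks.
Since CFP is critical, the +1 change carries straight to that chain (now 25 weeks).
That remains the longest chain; total 25 weeks.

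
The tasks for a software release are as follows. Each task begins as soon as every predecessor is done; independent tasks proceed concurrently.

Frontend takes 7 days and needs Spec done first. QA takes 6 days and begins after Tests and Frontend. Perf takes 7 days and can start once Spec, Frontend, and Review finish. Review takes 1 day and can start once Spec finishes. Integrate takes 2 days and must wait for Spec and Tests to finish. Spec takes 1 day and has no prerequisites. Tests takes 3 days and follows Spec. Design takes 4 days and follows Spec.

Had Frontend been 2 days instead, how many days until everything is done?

10

Baseline: Spec→Frontend→Perf = 1+7+7 = 15 → 15 days.
Since Frontend is critical, the -5 change carries straight to that chain (now 10 days).
No other chain overtakes it, so the finish is 10 days.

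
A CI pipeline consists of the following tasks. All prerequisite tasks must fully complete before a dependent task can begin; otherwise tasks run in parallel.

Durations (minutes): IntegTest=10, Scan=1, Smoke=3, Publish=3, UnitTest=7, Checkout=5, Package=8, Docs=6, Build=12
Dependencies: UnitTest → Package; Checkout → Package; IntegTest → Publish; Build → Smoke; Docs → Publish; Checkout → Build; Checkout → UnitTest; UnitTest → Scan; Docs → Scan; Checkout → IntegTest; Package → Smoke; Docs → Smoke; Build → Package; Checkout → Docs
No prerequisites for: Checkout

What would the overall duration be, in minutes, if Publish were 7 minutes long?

28

As given, the longest chain is Checkout→Build→Package→Smoke = 5+12+8+3 = 28, so the finish is 28 minutes.
Publish is off the critical path — its longest chain is 18 minutes, giving 10 of slack.
That remains the longest chain; total 28 minutes.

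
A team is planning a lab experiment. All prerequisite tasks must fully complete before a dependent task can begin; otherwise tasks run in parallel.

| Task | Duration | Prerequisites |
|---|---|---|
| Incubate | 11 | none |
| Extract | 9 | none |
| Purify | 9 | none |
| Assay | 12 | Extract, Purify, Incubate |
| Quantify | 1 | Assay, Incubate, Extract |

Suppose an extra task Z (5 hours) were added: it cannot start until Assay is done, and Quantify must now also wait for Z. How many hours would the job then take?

29

Originally the job takes 24 hours.
With Z inserted, Quantify now waits for max(Assay, Incubate, Extract, Z).
New critical path: Incubate→Assay→Z→Quantify = 11+12+5+1 = 29 ⇒ 29 hours.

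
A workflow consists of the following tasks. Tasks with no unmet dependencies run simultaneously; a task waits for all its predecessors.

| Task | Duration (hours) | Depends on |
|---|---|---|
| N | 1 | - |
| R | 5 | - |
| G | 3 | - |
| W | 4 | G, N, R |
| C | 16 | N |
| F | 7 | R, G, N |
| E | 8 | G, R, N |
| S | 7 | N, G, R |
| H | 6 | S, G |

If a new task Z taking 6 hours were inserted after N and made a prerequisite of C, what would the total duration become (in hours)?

Originally the job takes 18 hours.
With Z inserted, C now waits for max(N, Z).
New critical path: N→Z→C = 1+6+16 = 23 ⇒ 23 hours.

23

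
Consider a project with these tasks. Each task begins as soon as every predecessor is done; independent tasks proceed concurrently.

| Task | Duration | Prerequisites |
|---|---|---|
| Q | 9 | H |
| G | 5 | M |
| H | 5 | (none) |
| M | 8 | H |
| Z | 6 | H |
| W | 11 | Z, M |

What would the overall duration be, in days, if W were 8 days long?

The binding path is H→M→W = 5+8+11 = 24; finish at 24 days.
W is on the critical path; changing it to 8 makes that path 21 days.
That remains the longest chain; total 21 days.

21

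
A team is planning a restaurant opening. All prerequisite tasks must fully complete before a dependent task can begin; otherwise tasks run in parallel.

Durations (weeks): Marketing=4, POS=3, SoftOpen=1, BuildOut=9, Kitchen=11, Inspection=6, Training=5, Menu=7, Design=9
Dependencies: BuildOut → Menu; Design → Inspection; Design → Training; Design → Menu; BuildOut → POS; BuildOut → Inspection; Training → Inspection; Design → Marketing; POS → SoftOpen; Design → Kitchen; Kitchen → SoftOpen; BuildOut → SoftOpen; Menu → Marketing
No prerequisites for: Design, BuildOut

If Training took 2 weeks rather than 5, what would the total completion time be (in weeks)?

Actual critical path: Design→Kitchen→SoftOpen = 9+11+1 = 21 ⇒ 21 weeks.
Training has 1 week of float (longest path through it is 20).
That remains the longest chain; total 21 weeks.

21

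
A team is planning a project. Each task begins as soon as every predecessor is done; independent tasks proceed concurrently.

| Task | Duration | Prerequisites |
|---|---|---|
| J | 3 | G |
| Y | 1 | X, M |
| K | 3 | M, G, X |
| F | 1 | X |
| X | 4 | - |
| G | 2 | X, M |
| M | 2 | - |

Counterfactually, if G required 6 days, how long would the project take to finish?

Critical path before the change: X→G→J = 4+2+3 = 9 giving 9 days.
G lies on that path, so at 6 days the path becomes 13 days.
No other chain overtakes it, so the finish is 13 days.

13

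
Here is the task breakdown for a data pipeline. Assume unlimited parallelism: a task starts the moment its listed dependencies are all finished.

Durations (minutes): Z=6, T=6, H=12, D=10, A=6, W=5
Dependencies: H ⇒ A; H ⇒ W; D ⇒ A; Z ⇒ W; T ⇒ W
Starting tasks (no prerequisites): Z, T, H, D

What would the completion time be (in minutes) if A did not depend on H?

With the dependency in place, H→A = 12+6 = 18 sets the finish at 18 minutes.
Without H→A, A's earliest start moves from 12 to 10.
After: H→W = 12+5 = 17 → 17 minutes.

17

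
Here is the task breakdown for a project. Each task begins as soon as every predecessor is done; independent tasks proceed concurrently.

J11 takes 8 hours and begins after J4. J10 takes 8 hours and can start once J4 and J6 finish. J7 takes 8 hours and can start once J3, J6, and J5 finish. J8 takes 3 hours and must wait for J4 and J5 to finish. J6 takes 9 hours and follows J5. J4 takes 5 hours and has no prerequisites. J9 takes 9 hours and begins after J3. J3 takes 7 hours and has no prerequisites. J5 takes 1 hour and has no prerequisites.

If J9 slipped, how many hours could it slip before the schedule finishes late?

The longest chain is J5→J6→J7 = 1+9+8 = 18; overall finish 18 hours.
The longest chain containing J9 totals 16 hours.
Float = 18 − 16 = 2.

2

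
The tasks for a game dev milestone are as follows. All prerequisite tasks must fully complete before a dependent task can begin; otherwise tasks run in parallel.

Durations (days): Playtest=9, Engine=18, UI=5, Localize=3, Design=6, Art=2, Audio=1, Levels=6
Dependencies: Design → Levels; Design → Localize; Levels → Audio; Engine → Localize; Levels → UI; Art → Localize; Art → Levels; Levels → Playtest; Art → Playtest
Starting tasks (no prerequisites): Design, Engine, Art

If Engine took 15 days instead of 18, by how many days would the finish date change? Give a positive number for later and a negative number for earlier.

0

Critical path before the change: Engine→Localize = 18+3 = 21 giving 21 days.
Engine is on the critical path; changing it to 15 makes that path 18 days.
New critical path: Design→Levels→Playtest = 6+6+9 = 21 ⇒ 21 days.
Change in finish: 21 − 21 = +0 days.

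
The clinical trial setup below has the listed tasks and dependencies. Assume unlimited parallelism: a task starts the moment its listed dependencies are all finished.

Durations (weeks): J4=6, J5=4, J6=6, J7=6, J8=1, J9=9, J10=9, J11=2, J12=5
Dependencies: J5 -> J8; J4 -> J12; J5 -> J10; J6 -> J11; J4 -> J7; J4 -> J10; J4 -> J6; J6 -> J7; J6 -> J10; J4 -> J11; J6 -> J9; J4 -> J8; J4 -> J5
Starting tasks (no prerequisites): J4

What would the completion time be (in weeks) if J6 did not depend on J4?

19

Original critical path: J4→J6→J9 = 6+6+9 = 21 ⇒ 21 weeks.
Without J4→J6, J6's earliest start moves from 6 to 0.
After: J4→J5→J10 = 6+4+9 = 19 → 19 weeks.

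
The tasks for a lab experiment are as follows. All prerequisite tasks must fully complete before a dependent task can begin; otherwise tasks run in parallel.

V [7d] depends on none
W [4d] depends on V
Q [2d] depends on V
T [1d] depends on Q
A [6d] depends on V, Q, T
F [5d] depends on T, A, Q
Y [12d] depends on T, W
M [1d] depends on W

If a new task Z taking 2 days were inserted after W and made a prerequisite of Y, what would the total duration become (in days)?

Originally the schedule takes 23 days.
With Z inserted, Y now waits for max(T, W, Z).
New critical path: V→W→Z→Y = 7+4+2+12 = 25 ⇒ 25 days.

25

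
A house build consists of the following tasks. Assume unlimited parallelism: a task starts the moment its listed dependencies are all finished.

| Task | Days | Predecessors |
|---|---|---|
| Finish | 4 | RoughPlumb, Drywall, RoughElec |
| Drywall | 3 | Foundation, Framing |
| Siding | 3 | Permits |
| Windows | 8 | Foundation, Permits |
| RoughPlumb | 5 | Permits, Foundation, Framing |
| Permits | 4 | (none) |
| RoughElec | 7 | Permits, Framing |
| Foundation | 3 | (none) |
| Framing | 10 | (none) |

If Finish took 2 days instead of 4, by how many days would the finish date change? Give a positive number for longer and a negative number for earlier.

Baseline: Framing→RoughElec→Finish = 10+7+4 = 21 → 21 days.
Finish lies on that path, so at 2 days the path becomes 19 days.
The critical path is still Framing→RoughElec→Finish; finish is now 19 days.
Change in finish: 19 − 21 = -2 days.

-2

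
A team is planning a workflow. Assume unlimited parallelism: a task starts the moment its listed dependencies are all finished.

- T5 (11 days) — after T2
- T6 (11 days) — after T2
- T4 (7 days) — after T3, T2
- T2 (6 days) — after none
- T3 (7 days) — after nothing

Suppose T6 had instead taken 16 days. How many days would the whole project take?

22

The binding path is T2→T6 = 6+11 = 17; finish at 17 days.
T6 lies on that path, so at 16 days the path becomes 22 days.
That remains the longest chain; total 22 days.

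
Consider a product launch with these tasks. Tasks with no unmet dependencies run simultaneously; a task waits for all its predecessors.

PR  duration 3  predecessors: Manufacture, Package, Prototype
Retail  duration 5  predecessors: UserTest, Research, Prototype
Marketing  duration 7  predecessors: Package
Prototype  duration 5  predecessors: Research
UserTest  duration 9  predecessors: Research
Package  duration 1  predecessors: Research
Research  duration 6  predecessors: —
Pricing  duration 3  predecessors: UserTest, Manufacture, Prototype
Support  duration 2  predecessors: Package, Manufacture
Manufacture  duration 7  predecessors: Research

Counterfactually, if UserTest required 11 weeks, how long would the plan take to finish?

Critical path before the change: Research→UserTest→Retail = 6+9+5 = 20 giving 20 weeks.
UserTest lies on that path, so at 11 weeks the path becomes 22 weeks.
That remains the longest chain; total 22 weeks.

22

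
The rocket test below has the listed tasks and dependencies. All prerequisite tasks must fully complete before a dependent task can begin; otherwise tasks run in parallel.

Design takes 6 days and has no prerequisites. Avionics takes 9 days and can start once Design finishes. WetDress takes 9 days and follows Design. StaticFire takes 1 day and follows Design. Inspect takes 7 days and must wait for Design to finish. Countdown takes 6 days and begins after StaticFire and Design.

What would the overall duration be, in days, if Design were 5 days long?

Critical path before the change: Design→Avionics = 6+9 = 15 giving 15 days.
Design lies on that path, so at 5 days the path becomes 14 days.
The critical path is still Design→Avionics; finish is now 14 days.

14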